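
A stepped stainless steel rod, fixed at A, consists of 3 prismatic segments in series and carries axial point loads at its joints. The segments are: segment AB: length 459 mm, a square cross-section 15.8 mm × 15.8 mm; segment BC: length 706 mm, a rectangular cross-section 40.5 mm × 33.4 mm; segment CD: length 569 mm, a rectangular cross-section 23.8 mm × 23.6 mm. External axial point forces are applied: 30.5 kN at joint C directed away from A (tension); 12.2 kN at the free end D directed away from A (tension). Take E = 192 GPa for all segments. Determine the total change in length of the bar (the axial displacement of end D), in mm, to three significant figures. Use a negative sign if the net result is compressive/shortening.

Internal axial forces (sectioning from the free end, tension +): N_CD = 12.2 kN, N_BC = 42.7 kN, N_AB = 42.7 kN.
A_AB = 249.6 mm².
A_BC = 1353 mm².
A_CD = 561.7 mm².
δ_AB = 42700·459/(249.6·192000) = 0.4089 mm
δ_BC = 42700·706/(1353·192000) = 0.1161 mm
δ_CD = 12200·569/(561.7·192000) = 0.06437 mm
δ = Σδ_i = 0.5893 mm.

0.589 mm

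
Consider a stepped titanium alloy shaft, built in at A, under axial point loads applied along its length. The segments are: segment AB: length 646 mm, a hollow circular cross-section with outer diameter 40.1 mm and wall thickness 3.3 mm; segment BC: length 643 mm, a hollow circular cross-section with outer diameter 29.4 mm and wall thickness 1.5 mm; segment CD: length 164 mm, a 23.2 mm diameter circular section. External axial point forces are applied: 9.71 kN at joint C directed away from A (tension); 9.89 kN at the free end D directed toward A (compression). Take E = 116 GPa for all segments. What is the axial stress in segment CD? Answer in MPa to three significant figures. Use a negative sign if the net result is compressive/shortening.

Internal axial forces (sectioning from the free end, tension +): N_CD = -9.89 kN, N_BC = -0.18 kN, N_AB = -0.18 kN.
A_CD = 422.7 mm².
σ_CD = N_CD/A_CD = -9890/422.7 = -23.4 MPa.

-23.4 MPa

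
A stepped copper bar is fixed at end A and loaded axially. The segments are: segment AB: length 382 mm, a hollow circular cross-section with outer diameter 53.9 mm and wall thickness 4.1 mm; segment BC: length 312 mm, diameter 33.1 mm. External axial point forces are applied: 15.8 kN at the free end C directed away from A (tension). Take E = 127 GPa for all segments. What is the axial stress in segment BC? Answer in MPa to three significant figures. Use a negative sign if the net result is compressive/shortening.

Internal axial forces (sectioning from the free end, tension +): N_BC = 15.8 kN, N_AB = 15.8 kN.
A_BC = 860.5 mm².
σ_BC = N_BC/A_BC = 15800/860.5 = 18.36 MPa.

18.4 MPa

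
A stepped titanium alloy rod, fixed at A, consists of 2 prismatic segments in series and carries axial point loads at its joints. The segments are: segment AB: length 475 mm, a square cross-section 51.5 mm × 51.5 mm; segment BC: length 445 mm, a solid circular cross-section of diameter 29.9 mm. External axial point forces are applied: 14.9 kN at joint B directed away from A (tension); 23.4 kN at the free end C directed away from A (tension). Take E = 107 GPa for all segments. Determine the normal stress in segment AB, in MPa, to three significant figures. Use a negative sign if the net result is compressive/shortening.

14.4 MPa

Internal axial forces (sectioning from the free end, tension +): N_BC = 23.4 kN, N_AB = 38.3 kN.
A_AB = 2652 mm².
σ_AB = N_AB/A_AB = 38300/2652 = 14.44 MPa.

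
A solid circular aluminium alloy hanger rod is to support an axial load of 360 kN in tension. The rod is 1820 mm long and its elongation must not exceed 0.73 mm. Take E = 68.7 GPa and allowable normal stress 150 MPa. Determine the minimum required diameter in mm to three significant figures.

129 mm

Required area A ≥ P/σ_allow = 360000/150 = 2400 mm².
For a solid circular section, d ≥ √(4A/π) = 55.28 mm.
Elongation limit: A ≥ PL/(Eδ_allow) = 360000·1820/(68700·0.73) = 13060 mm² ⇒ d ≥ 129 mm.
The elongation limit governs.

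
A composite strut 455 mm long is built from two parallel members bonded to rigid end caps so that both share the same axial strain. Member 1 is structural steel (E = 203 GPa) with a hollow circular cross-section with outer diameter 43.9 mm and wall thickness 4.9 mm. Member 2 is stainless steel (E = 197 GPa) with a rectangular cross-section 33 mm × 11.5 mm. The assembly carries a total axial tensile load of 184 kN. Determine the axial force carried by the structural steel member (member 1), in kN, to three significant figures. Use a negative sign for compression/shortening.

A_1 = 600.4 mm².
A_2 = 379.5 mm².
Equal strain + equilibrium ⇒ each member carries load in proportion to AE: A₁E₁ = 121900000 N, A₂E₂ = 74760000 N, ΣAE = 196600000 N.
F₁ = P·A₁E₁/ΣAE = 184000·121900000/196600000 = 114000 N.

114 kN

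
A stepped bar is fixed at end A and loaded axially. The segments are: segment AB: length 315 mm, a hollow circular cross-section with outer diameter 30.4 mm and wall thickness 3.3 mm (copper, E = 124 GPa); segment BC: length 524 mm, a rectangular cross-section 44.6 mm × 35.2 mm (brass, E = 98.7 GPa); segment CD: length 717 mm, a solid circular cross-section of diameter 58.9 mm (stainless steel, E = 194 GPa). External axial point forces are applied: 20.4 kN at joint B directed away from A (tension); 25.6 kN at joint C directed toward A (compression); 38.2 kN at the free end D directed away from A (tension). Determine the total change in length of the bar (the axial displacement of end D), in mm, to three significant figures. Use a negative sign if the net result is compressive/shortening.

Internal axial forces (sectioning from the free end, tension +): N_CD = 38.2 kN, N_BC = 12.6 kN, N_AB = 33 kN.
A_AB = 281 mm².
A_BC = 1570 mm².
A_CD = 2725 mm².
δ_AB = 33000·315/(281·124000) = 0.2984 mm
δ_BC = 12600·524/(1570·98700) = 0.04261 mm
δ_CD = 38200·717/(2725·194000) = 0.05182 mm
δ = Σδ_i = 0.3928 mm.

0.393 mm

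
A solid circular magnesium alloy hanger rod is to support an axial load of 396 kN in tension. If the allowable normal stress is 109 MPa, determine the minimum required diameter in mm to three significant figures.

68.0 mm

Required area A ≥ P/σ_allow = 396000/109 = 3633 mm².
For a solid circular section, d ≥ √(4A/π) = 68.01 mm.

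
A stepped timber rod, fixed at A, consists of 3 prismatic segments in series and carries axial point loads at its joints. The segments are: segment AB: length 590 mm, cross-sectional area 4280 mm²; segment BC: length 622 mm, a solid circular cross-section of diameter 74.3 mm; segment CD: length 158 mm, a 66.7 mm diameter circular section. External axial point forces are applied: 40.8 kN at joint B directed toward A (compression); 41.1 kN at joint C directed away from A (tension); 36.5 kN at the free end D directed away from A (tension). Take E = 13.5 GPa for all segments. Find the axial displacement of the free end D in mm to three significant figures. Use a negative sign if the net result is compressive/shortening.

Internal axial forces (sectioning from the free end, tension +): N_CD = 36.5 kN, N_BC = 77.6 kN, N_AB = 36.8 kN.
A_BC = 4336 mm².
A_CD = 3494 mm².
δ_AB = 36800·590/(4280·13500) = 0.3758 mm
δ_BC = 77600·622/(4336·13500) = 0.8246 mm
δ_CD = 36500·158/(3494·13500) = 0.1223 mm
δ = Σδ_i = 1.323 mm.

1.32 mm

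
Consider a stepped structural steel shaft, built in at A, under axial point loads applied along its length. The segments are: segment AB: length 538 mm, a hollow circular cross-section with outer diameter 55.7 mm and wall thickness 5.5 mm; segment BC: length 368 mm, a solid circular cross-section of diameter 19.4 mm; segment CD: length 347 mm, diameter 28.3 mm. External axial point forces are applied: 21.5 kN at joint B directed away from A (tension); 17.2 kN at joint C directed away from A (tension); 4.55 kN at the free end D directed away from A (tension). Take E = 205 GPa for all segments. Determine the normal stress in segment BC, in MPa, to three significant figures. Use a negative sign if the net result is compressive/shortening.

73.6 MPa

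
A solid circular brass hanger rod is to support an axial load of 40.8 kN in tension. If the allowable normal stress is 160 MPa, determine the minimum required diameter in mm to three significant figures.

Required area A ≥ P/σ_allow = 40800/160 = 255 mm².
For a solid circular section, d ≥ √(4A/π) = 18.02 mm.

18.0 mm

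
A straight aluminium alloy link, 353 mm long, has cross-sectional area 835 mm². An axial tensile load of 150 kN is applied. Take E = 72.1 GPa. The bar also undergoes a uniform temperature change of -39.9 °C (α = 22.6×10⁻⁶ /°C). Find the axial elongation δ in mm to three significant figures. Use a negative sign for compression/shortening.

0.561 mm

δ_mech = NL/(AE) = 150000·353/(835·72100) = 0.8795 mm.
δ_thermal = αLΔT = 22.6e-6·353·-39.9 = -0.3183 mm.
δ = δ_mech + δ_thermal = 0.5612 mm.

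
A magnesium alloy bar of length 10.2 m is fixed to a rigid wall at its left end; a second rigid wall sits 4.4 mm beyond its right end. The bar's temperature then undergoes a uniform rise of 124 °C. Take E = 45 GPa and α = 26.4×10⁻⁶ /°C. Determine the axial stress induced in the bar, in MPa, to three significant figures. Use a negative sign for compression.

Free thermal expansion αLΔT = 26.4e-6 · 10200 · 124 = 33.39 mm.
The walls engage after the gap closes; constrained expansion = 33.39 − 4.4 = 28.99 mm.
The walls impose strain ε = −(28.99)/10200 = -2.8422e-03; σ = Eε = 45000 · -2.8422e-03 = -127.9 MPa.

-128 MPa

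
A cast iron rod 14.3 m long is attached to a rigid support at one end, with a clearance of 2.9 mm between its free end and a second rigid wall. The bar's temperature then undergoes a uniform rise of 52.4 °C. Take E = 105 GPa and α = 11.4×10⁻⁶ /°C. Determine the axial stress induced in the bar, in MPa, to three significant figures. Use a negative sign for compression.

-41.4 MPa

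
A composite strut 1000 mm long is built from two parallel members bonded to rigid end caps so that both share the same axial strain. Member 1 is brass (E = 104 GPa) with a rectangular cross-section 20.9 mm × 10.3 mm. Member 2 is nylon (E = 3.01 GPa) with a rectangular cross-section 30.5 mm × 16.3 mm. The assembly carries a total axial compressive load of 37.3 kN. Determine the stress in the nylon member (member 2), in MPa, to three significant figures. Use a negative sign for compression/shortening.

-4.70 MPa

A_1 = 215.3 mm².
A_2 = 497.2 mm².
Equal strain + equilibrium ⇒ each member carries load in proportion to AE: A₁E₁ = 22390000 N, A₂E₂ = 1496000 N, ΣAE = 23880000 N.
σ₂ = P·E₂/ΣAE = -37300·3010/23880000 = -4.701 MPa.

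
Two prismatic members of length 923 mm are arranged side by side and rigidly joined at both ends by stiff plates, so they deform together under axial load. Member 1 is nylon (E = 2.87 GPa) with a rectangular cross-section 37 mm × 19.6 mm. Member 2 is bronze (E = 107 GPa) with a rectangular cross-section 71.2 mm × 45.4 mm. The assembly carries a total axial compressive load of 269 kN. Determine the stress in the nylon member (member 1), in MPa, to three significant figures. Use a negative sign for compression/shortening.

A_1 = 725.2 mm².
A_2 = 3232 mm².
Equal strain + equilibrium ⇒ each member carries load in proportion to AE: A₁E₁ = 2081000 N, A₂E₂ = 345900000 N, ΣAE = 348000000 N.
σ₁ = P·E₁/ΣAE = -269000·2870/348000000 = -2.219 MPa.

-2.22 MPa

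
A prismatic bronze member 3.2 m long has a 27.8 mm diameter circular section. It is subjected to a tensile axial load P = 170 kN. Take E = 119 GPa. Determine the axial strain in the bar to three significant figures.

A = 607 mm².
σ = N/A = 280.1 MPa; ε = σ/E = 280.1/119000 = 2.354e-03.

0.00235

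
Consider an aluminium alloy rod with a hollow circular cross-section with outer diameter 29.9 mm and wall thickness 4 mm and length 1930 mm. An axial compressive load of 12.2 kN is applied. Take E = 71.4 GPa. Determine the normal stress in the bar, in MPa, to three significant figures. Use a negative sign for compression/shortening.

-37.5 MPa

A = 325.5 mm².
σ = N/A = -12200/325.5 = -37.48 MPa.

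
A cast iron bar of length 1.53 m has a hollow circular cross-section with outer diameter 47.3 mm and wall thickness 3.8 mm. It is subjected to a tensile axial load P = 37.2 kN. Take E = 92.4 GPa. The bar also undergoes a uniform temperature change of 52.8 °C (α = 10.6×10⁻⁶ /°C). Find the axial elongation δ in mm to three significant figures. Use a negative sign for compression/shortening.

A = 519.3 mm².
δ_mech = NL/(AE) = 37200·1530/(519.3·92400) = 1.186 mm.
δ_thermal = αLΔT = 10.6e-6·1530·52.8 = 0.8563 mm.
δ = δ_mech + δ_thermal = 2.042 mm.

2.04 mm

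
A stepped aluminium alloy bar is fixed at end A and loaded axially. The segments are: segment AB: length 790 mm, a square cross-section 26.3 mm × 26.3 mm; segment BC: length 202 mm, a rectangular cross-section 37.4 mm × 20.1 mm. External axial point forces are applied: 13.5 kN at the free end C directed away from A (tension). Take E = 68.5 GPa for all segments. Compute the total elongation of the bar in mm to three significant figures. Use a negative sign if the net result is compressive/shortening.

0.278 mm

Internal axial forces (sectioning from the free end, tension +): N_BC = 13.5 kN, N_AB = 13.5 kN.
A_AB = 691.7 mm².
A_BC = 751.7 mm².
δ_AB = 13500·790/(691.7·68500) = 0.2251 mm
δ_BC = 13500·202/(751.7·68500) = 0.05296 mm
δ = Σδ_i = 0.278 mm.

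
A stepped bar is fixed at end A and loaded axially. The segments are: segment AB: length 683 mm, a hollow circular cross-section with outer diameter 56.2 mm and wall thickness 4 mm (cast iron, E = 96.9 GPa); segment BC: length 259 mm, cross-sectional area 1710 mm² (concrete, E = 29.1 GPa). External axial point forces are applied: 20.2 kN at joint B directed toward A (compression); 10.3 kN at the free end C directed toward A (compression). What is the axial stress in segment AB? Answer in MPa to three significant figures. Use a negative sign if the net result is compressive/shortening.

-46.5 MPa

Internal axial forces (sectioning from the free end, tension +): N_BC = -10.3 kN, N_AB = -30.5 kN.
A_AB = 656 mm².
σ_AB = N_AB/A_AB = -30500/656 = -46.5 MPa.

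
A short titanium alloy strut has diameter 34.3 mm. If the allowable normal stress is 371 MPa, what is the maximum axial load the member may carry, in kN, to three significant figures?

A = 924 mm².
P_max = σ_allow · A = 371 · 924 = 342800 N = 342.8 kN.

343 kN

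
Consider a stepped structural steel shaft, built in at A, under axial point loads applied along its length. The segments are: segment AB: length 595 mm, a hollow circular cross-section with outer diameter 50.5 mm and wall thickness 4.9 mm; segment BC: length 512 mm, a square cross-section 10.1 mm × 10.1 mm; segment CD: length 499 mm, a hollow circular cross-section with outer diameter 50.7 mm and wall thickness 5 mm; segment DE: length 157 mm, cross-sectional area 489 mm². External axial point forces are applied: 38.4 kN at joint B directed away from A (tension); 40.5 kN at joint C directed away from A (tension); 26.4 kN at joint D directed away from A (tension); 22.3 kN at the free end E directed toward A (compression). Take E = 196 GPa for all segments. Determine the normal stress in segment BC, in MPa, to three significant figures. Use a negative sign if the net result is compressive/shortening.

437 MPa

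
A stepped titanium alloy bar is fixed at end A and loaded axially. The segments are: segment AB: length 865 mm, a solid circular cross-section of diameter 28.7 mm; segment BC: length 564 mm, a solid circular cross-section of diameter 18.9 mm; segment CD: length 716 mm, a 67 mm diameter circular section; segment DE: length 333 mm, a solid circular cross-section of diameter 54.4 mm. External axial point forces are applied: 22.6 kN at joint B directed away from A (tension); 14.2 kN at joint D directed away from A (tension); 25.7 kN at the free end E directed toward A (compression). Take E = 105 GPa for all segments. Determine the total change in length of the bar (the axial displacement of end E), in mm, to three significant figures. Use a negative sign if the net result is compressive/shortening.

-0.136 mm

Internal axial forces (sectioning from the free end, tension +): N_DE = -25.7 kN, N_CD = -11.5 kN, N_BC = -11.5 kN, N_AB = 11.1 kN.
A_AB = 646.9 mm².
A_BC = 280.6 mm².
A_CD = 3526 mm².
A_DE = 2324 mm².
δ_AB = 11100·865/(646.9·105000) = 0.1414 mm
δ_BC = -11500·564/(280.6·105000) = -0.2202 mm
δ_CD = -11500·716/(3526·105000) = -0.02224 mm
δ_DE = -25700·333/(2324·105000) = -0.03507 mm
δ = Σδ_i = -0.1361 mm.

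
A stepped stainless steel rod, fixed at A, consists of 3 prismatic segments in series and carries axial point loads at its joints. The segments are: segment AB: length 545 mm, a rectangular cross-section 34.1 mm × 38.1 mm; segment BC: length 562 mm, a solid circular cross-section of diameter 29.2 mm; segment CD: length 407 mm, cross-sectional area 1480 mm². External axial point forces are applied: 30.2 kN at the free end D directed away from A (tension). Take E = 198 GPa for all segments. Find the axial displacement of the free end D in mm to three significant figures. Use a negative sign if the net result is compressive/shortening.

0.234 mm

Internal axial forces (sectioning from the free end, tension +): N_CD = 30.2 kN, N_BC = 30.2 kN, N_AB = 30.2 kN.
A_AB = 1299 mm².
A_BC = 669.7 mm².
δ_AB = 30200·545/(1299·198000) = 0.06398 mm
δ_BC = 30200·562/(669.7·198000) = 0.128 mm
δ_CD = 30200·407/(1480·198000) = 0.04194 mm
δ = Σδ_i = 0.2339 mm.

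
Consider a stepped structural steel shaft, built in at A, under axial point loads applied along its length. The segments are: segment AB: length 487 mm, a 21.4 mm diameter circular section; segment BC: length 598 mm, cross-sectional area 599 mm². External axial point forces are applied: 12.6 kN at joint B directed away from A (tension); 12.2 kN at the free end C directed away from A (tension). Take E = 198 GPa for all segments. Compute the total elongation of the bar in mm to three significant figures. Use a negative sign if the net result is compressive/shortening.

0.231 mm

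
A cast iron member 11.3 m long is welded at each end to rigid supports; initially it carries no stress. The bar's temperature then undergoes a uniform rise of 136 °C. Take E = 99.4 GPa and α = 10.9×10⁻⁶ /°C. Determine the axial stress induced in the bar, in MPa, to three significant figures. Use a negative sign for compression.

Free thermal expansion αLΔT = 10.9e-6 · 11300 · 136 = 16.75 mm.
The walls impose strain ε = −(16.75)/11300 = -1.4824e-03; σ = Eε = 99400 · -1.4824e-03 = -147.4 MPa.

-147 MPa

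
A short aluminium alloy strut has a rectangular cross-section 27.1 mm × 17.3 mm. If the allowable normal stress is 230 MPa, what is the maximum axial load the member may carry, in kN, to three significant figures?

108 kN

A = 468.8 mm².
P_max = σ_allow · A = 230 · 468.8 = 107800 N = 107.8 kN.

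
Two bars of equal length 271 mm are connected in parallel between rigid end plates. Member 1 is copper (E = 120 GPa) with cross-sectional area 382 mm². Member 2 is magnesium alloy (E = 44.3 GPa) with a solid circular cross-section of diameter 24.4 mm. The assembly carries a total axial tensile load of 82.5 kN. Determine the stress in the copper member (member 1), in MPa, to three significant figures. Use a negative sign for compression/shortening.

149 MPa

A_2 = 467.6 mm².
Equal strain + equilibrium ⇒ each member carries load in proportion to AE: A₁E₁ = 45840000 N, A₂E₂ = 20710000 N, ΣAE = 66550000 N.
σ₁ = P·E₁/ΣAE = 82500·120000/66550000 = 148.8 MPa.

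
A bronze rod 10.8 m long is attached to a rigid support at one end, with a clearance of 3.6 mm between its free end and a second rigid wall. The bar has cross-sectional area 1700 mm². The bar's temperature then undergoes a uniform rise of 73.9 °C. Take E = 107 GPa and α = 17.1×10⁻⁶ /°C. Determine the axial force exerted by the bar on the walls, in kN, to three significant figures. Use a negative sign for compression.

-169 kN

Free thermal expansion αLΔT = 17.1e-6 · 10800 · 73.9 = 13.65 mm.
The walls engage after the gap closes; constrained expansion = 13.65 − 3.6 = 10.05 mm.
The walls impose strain ε = −(10.05)/10800 = -9.3036e-04; σ = Eε = 107000 · -9.3036e-04 = -99.55 MPa.
Wall reaction R = σ·A = -99.55·1700 = -169200 N = -169.2 kN.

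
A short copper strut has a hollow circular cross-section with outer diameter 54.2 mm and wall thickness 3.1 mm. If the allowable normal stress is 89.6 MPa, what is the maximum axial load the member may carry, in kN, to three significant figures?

44.6 kN

A = 497.7 mm².
P_max = σ_allow · A = 89.6 · 497.7 = 44590 N = 44.59 kN.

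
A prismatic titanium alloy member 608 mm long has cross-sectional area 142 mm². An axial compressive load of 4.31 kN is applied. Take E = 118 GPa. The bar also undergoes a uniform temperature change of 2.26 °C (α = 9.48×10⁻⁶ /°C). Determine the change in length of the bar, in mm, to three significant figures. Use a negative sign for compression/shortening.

δ_mech = NL/(AE) = -4310·608/(142·118000) = -0.1564 mm.
δ_thermal = αLΔT = 9.48e-6·608·2.26 = 0.01303 mm.
δ = δ_mech + δ_thermal = -0.1434 mm.

-0.143 mm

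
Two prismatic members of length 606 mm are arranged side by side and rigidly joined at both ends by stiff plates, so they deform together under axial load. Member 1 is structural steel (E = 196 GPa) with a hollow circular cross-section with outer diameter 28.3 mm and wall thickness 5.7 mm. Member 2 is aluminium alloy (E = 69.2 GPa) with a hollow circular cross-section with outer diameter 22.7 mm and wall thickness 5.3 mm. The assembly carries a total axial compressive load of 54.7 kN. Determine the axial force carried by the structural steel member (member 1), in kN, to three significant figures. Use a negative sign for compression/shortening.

A_1 = 404.7 mm².
A_2 = 289.7 mm².
Equal strain + equilibrium ⇒ each member carries load in proportion to AE: A₁E₁ = 79320000 N, A₂E₂ = 20050000 N, ΣAE = 99370000 N.
F₁ = P·A₁E₁/ΣAE = -54700·79320000/99370000 = -43660 N.

-43.7 kN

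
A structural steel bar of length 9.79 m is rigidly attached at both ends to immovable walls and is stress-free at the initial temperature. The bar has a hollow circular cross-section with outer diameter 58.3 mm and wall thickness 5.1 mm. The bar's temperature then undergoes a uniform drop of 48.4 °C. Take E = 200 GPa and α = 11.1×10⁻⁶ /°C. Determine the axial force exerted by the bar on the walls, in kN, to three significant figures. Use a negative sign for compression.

Free thermal expansion αLΔT = 11.1e-6 · 9790 · -48.4 = -5.26 mm.
The walls impose strain ε = −(-5.26)/9790 = 5.3724e-04; σ = Eε = 200000 · 5.3724e-04 = 107.4 MPa.
Wall reaction R = σ·A = 107.4·852.4 = 91590 N = 91.59 kN.

91.6 kN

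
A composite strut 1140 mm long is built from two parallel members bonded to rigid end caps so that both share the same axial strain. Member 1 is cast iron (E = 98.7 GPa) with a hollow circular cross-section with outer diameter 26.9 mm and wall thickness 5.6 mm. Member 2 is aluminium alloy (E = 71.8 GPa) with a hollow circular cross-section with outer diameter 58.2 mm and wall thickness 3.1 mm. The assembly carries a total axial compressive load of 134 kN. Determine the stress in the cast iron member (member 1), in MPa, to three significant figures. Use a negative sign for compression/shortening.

-175 MPa

A_1 = 374.7 mm².
A_2 = 536.6 mm².
Equal strain + equilibrium ⇒ each member carries load in proportion to AE: A₁E₁ = 36990000 N, A₂E₂ = 38530000 N, ΣAE = 75510000 N.
σ₁ = P·E₁/ΣAE = -134000·98700/75510000 = -175.1 MPa.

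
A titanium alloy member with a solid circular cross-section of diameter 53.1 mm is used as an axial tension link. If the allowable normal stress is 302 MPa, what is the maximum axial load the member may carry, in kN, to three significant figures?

669 kN

A = 2215 mm².
P_max = σ_allow · A = 302 · 2215 = 668800 N = 668.8 kN.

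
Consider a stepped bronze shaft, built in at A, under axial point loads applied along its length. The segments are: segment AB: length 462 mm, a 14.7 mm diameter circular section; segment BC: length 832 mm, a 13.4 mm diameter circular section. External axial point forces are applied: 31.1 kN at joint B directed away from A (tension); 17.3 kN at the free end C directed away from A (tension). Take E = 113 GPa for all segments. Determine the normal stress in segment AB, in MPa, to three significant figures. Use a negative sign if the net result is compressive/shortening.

Internal axial forces (sectioning from the free end, tension +): N_BC = 17.3 kN, N_AB = 48.4 kN.
A_AB = 169.7 mm².
σ_AB = N_AB/A_AB = 48400/169.7 = 285.2 MPa.

285 MPa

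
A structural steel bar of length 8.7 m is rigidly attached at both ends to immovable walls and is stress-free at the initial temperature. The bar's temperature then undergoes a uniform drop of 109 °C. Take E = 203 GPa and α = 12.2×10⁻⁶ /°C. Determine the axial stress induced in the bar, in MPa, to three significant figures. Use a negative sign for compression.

270 MPa

Free thermal expansion αLΔT = 12.2e-6 · 8700 · -109 = -11.57 mm.
The walls impose strain ε = −(-11.57)/8700 = 1.3298e-03; σ = Eε = 203000 · 1.3298e-03 = 269.9 MPa.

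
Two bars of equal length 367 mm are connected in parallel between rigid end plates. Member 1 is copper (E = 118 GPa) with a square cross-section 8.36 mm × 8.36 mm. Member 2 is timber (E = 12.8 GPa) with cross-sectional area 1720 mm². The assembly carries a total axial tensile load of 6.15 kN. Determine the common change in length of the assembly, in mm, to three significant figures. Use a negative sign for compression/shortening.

0.0746 mm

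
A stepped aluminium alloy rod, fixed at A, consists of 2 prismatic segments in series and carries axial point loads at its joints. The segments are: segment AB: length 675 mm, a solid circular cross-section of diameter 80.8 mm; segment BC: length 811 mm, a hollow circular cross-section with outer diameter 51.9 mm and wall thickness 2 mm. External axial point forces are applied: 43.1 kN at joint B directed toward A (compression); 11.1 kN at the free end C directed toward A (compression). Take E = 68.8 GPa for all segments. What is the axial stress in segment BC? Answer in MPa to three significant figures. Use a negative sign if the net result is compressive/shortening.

Internal axial forces (sectioning from the free end, tension +): N_BC = -11.1 kN, N_AB = -54.2 kN.
A_BC = 313.5 mm².
σ_BC = N_BC/A_BC = -11100/313.5 = -35.4 MPa.

-35.4 MPa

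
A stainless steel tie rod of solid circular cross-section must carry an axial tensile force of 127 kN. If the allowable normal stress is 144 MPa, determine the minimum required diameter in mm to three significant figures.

33.5 mm

Required area A ≥ P/σ_allow = 127000/144 = 881.9 mm².
For a solid circular section, d ≥ √(4A/π) = 33.51 mm.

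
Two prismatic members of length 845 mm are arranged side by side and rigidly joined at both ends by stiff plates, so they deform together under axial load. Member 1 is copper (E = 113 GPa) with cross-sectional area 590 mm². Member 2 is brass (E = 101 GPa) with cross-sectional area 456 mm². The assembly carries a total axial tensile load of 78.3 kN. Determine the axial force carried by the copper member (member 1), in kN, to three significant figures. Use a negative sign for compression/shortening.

46.3 kN

Equal strain + equilibrium ⇒ each member carries load in proportion to AE: A₁E₁ = 66670000 N, A₂E₂ = 46060000 N, ΣAE = 112700000 N.
F₁ = P·A₁E₁/ΣAE = 78300·66670000/112700000 = 46310 N.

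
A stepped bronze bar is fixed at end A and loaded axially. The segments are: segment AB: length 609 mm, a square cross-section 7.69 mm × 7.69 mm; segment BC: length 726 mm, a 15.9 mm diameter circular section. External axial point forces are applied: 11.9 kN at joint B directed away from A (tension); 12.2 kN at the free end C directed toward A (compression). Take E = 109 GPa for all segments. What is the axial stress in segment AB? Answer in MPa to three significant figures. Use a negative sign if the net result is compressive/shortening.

Internal axial forces (sectioning from the free end, tension +): N_BC = -12.2 kN, N_AB = -0.3 kN.
A_AB = 59.14 mm².
σ_AB = N_AB/A_AB = -300/59.14 = -5.073 MPa.

-5.07 MPa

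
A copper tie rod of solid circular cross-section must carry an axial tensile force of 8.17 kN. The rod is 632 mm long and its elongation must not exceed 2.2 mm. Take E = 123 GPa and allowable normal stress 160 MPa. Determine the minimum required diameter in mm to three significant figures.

Required area A ≥ P/σ_allow = 8170/160 = 51.06 mm².
For a solid circular section, d ≥ √(4A/π) = 8.063 mm.
Elongation limit: A ≥ PL/(Eδ_allow) = 8170·632/(123000·2.2) = 19.08 mm² ⇒ d ≥ 4.929 mm.
The stress limit governs.

8.06 mm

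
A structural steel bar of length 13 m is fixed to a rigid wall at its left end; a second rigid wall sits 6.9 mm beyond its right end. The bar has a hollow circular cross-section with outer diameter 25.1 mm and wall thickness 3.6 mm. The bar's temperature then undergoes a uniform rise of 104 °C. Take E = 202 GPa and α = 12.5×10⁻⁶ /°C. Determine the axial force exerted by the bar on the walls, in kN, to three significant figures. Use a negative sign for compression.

Free thermal expansion αLΔT = 12.5e-6 · 13000 · 104 = 16.9 mm.
The walls engage after the gap closes; constrained expansion = 16.9 − 6.9 = 10 mm.
The walls impose strain ε = −(10)/13000 = -7.6923e-04; σ = Eε = 202000 · -7.6923e-04 = -155.4 MPa.
Wall reaction R = σ·A = -155.4·243.2 = -37780 N = -37.78 kN.

-37.8 kN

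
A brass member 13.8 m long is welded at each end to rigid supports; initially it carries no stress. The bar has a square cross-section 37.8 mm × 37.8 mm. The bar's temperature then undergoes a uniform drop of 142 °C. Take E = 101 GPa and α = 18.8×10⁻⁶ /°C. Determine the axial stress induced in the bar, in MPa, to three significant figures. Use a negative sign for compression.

Free thermal expansion αLΔT = 18.8e-6 · 13800 · -142 = -36.84 mm.
The walls impose strain ε = −(-36.84)/13800 = 2.6696e-03; σ = Eε = 101000 · 2.6696e-03 = 269.6 MPa.

270 MPa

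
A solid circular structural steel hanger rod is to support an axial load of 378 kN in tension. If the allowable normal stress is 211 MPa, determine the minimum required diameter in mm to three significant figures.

47.8 mm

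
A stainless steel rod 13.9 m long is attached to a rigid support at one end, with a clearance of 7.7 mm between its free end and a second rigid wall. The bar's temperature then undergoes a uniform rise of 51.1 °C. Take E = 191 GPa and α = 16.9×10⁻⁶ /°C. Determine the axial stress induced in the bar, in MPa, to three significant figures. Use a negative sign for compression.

-59.1 MPa

Free thermal expansion αLΔT = 16.9e-6 · 13900 · 51.1 = 12 mm.
The walls engage after the gap closes; constrained expansion = 12 − 7.7 = 4.304 mm.
The walls impose strain ε = −(4.304)/13900 = -3.0963e-04; σ = Eε = 191000 · -3.0963e-04 = -59.14 MPa.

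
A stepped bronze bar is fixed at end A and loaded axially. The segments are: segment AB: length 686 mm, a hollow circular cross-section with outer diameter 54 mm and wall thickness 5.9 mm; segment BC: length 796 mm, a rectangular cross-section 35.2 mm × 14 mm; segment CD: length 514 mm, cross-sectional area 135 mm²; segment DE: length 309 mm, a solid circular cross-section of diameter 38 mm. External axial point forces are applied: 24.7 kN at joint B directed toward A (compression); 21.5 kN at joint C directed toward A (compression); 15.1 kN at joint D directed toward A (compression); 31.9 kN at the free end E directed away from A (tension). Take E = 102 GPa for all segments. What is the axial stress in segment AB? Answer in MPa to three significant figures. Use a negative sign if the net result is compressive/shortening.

Internal axial forces (sectioning from the free end, tension +): N_DE = 31.9 kN, N_CD = 16.8 kN, N_BC = -4.7 kN, N_AB = -29.4 kN.
A_AB = 891.6 mm².
σ_AB = N_AB/A_AB = -29400/891.6 = -32.98 MPa.

-33.0 MPa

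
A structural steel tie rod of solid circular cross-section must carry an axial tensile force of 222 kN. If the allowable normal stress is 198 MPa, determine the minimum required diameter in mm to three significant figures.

Required area A ≥ P/σ_allow = 222000/198 = 1121 mm².
For a solid circular section, d ≥ √(4A/π) = 37.78 mm.

37.8 mm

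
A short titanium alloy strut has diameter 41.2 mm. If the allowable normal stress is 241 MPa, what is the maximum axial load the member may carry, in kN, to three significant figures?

321 kN

A = 1333 mm².
P_max = σ_allow · A = 241 · 1333 = 321300 N = 321.3 kN.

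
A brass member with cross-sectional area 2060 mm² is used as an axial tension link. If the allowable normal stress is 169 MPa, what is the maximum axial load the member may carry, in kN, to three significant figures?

P_max = σ_allow · A = 169 · 2060 = 348100 N = 348.1 kN.

348 kN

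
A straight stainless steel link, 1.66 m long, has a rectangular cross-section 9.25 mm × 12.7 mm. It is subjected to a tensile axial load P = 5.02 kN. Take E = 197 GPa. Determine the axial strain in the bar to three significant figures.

A = 117.5 mm².
σ = N/A = 42.73 MPa; ε = σ/E = 42.73/197000 = 2.169e-04.

2.17e-04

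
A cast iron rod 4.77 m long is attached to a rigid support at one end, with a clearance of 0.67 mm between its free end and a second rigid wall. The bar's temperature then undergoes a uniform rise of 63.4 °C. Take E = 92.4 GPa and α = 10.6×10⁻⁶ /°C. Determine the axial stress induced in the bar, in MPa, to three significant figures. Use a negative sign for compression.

Free thermal expansion αLΔT = 10.6e-6 · 4770 · 63.4 = 3.206 mm.
The walls engage after the gap closes; constrained expansion = 3.206 − 0.67 = 2.536 mm.
The walls impose strain ε = −(2.536)/4770 = -5.3158e-04; σ = Eε = 92400 · -5.3158e-04 = -49.12 MPa.

-49.1 MPa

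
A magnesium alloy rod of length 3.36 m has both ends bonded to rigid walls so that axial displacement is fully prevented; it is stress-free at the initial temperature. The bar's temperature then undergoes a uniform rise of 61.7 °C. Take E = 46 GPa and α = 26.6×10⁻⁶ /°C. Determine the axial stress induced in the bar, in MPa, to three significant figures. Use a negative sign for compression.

Free thermal expansion αLΔT = 26.6e-6 · 3360 · 61.7 = 5.514 mm.
The walls impose strain ε = −(5.514)/3360 = -1.6412e-03; σ = Eε = 46000 · -1.6412e-03 = -75.5 MPa.

-75.5 MPa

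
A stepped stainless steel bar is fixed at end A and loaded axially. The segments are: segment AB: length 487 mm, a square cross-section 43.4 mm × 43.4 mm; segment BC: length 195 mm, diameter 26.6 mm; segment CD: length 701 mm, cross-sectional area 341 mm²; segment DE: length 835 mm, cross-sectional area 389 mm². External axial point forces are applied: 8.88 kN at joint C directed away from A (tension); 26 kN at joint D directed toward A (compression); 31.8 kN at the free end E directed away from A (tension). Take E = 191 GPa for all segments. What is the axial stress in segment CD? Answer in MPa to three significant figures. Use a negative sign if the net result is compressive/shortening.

Internal axial forces (sectioning from the free end, tension +): N_DE = 31.8 kN, N_CD = 5.8 kN, N_BC = 14.68 kN, N_AB = 14.68 kN.
σ_CD = N_CD/A_CD = 5800/341 = 17.01 MPa.

17.0 MPa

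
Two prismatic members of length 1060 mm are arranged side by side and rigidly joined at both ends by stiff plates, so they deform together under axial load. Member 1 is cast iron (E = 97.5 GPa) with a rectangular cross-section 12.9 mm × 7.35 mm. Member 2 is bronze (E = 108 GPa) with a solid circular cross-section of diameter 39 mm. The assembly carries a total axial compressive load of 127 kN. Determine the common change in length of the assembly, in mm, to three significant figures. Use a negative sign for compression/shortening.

A_1 = 94.81 mm².
A_2 = 1195 mm².
Equal strain + equilibrium ⇒ each member carries load in proportion to AE: A₁E₁ = 9244000 N, A₂E₂ = 129000000 N, ΣAE = 138300000 N.
δ = PL/ΣAE = -127000·1060/138300000 = -0.9737 mm.

-0.974 mm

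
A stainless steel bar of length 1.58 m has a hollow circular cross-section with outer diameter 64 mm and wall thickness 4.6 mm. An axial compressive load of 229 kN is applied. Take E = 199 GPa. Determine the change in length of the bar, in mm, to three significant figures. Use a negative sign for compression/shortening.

A = 858.4 mm².
δ_mech = NL/(AE) = -229000·1580/(858.4·199000) = -2.118 mm.

-2.12 mm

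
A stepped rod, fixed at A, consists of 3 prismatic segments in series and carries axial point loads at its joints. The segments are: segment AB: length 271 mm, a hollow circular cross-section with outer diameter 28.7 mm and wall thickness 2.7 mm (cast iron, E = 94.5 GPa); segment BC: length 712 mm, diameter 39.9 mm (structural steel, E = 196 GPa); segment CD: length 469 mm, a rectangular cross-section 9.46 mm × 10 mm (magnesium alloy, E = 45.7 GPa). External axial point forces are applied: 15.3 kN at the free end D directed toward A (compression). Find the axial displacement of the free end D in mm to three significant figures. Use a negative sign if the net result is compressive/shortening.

-1.90 mm

Internal axial forces (sectioning from the free end, tension +): N_CD = -15.3 kN, N_BC = -15.3 kN, N_AB = -15.3 kN.
A_AB = 220.5 mm².
A_BC = 1250 mm².
A_CD = 94.6 mm².
δ_AB = -15300·271/(220.5·94500) = -0.1989 mm
δ_BC = -15300·712/(1250·196000) = -0.04445 mm
δ_CD = -15300·469/(94.6·45700) = -1.66 mm
δ = Σδ_i = -1.903 mm.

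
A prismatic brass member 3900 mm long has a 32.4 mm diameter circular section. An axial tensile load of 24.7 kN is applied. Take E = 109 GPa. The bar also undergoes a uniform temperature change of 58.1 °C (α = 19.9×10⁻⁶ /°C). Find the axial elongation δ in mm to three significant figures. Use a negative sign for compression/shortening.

5.58 mm

A = 824.5 mm².
δ_mech = NL/(AE) = 24700·3900/(824.5·109000) = 1.072 mm.
δ_thermal = αLΔT = 19.9e-6·3900·58.1 = 4.509 mm.
δ = δ_mech + δ_thermal = 5.581 mm.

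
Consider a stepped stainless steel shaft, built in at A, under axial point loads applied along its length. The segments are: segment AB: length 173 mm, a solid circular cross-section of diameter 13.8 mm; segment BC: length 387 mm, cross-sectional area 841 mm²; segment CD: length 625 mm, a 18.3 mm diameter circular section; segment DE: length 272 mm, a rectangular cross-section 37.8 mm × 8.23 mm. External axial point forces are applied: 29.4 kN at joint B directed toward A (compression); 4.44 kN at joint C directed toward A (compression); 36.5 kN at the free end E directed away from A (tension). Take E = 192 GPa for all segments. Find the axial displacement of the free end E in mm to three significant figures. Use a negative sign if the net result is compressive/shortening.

Internal axial forces (sectioning from the free end, tension +): N_DE = 36.5 kN, N_CD = 36.5 kN, N_BC = 32.06 kN, N_AB = 2.66 kN.
A_AB = 149.6 mm².
A_CD = 263 mm².
A_DE = 311.1 mm².
δ_AB = 2660·173/(149.6·192000) = 0.01602 mm
δ_BC = 32060·387/(841·192000) = 0.07684 mm
δ_CD = 36500·625/(263·192000) = 0.4517 mm
δ_DE = 36500·272/(311.1·192000) = 0.1662 mm
δ = Σδ_i = 0.7108 mm.

0.711 mm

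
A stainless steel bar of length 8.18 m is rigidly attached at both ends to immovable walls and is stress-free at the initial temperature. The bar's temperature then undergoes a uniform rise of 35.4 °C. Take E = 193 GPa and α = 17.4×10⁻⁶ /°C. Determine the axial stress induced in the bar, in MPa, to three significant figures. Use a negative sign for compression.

-119 MPa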